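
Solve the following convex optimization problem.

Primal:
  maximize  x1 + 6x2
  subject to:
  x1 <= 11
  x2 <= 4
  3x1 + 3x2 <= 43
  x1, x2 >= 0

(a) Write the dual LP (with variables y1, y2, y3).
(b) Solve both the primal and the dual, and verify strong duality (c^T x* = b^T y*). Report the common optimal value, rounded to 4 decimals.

The standard primal-dual pair for 'max c^T x s.t. A x <= b, x >= 0' is:
  Dual:  min b^T y  s.t.  A^T y >= c,  y >= 0.

So the dual LP is:
  minimize  11y1 + 4y2 + 43y3
  subject to:
    y1 + 3y3 >= 1
    y2 + 3y3 >= 6
    y1, y2, y3 >= 0

Solving the primal: x* = (10.3333, 4).
  primal value c^T x* = 34.3333.
Solving the dual: y* = (0, 5, 0.3333).
  dual value b^T y* = 34.3333.
Strong duality: c^T x* = b^T y*. Confirmed.

34.3333


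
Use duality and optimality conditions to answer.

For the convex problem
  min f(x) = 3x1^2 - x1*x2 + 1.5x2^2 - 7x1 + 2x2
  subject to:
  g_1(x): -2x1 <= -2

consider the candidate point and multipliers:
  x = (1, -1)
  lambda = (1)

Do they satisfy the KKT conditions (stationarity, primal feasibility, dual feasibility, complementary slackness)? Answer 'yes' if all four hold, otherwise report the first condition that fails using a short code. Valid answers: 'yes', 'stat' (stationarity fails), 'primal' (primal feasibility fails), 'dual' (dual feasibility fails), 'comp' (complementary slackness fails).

Gradient of f: grad f(x) = Q x + c = (0, -2)
Constraint values g_i(x) = a_i^T x - b_i:
  g_1((1, -1)) = 0
Stationarity residual: grad f(x) + sum_i lambda_i a_i = (-2, -2)
  -> stationarity FAILS
Primal feasibility (all g_i <= 0): OK
Dual feasibility (all lambda_i >= 0): OK
Complementary slackness (lambda_i * g_i(x) = 0 for all i): OK

Verdict: the first failing condition is stationarity -> stat.

stat


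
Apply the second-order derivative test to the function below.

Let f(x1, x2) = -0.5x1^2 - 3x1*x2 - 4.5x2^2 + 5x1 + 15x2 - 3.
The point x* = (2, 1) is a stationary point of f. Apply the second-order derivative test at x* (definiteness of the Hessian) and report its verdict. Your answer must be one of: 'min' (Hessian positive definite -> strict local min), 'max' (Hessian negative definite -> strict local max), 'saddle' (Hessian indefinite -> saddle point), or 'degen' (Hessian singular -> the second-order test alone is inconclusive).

Compute the Hessian H = grad^2 f:
  H = [[-1, -3], [-3, -9]]
Verify stationarity: grad f(x*) = H x* + g = (0, 0).
Eigenvalues of H: -10, 0.
H has a zero eigenvalue (singular; negative semidefinite but not definite), so H is neither positive definite, negative definite, nor indefinite. The second-order test alone is inconclusive -> degen.
(Indeed, f is constant along the null direction of H through x*, so x* is not a strict local extremum.)

degen


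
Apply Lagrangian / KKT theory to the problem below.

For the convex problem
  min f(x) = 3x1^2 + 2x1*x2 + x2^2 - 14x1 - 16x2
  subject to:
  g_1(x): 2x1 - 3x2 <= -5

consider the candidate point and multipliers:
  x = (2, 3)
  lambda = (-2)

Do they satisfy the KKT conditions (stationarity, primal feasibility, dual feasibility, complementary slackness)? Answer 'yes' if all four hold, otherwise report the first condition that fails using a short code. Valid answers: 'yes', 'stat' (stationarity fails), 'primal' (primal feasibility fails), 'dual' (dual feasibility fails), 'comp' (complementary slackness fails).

Gradient of f: grad f(x) = Q x + c = (4, -6)
Constraint values g_i(x) = a_i^T x - b_i:
  g_1((2, 3)) = 0
Stationarity residual: grad f(x) + sum_i lambda_i a_i = (0, 0)
  -> stationarity OK
Primal feasibility (all g_i <= 0): OK
Dual feasibility (all lambda_i >= 0): FAILS
Complementary slackness (lambda_i * g_i(x) = 0 for all i): OK

Verdict: the first failing condition is dual_feasibility -> dual.

dual


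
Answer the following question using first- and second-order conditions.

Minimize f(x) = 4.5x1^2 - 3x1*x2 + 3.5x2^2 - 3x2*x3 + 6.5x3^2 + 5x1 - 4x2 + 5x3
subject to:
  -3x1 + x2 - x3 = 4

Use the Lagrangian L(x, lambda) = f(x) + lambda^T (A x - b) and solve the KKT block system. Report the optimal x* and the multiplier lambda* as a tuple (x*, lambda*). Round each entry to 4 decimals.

Form the Lagrangian:
  L(x, lambda) = (1/2) x^T Q x + c^T x + lambda^T (A x - b)
Stationarity (grad_x L = 0): Q x + c + A^T lambda = 0.
Primal feasibility: A x = b.

This gives the KKT block system:
  [ Q   A^T ] [ x     ]   [-c ]
  [ A    0  ] [ lambda ] = [ b ]

Solving the linear system:
  x*      = (-1.1215, 0.1422, -0.4933)
  lambda* = (-1.84)
  f(x*)   = -0.6415

x* = (-1.1215, 0.1422, -0.4933), lambda* = (-1.84)


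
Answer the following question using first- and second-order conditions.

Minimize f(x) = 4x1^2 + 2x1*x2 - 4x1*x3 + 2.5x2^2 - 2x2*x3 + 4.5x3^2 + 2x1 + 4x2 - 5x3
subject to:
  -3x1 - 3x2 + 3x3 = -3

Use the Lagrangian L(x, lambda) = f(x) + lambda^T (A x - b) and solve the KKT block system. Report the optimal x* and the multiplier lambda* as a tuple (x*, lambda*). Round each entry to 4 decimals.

Form the Lagrangian:
  L(x, lambda) = (1/2) x^T Q x + c^T x + lambda^T (A x - b)
Stationarity (grad_x L = 0): Q x + c + A^T lambda = 0.
Primal feasibility: A x = b.

This gives the KKT block system:
  [ Q   A^T ] [ x     ]   [-c ]
  [ A    0  ] [ lambda ] = [ b ]

Solving the linear system:
  x*      = (0.6154, 0.4923, 0.1077)
  lambda* = (2.4923)
  f(x*)   = 5.0692

x* = (0.6154, 0.4923, 0.1077), lambda* = (2.4923)


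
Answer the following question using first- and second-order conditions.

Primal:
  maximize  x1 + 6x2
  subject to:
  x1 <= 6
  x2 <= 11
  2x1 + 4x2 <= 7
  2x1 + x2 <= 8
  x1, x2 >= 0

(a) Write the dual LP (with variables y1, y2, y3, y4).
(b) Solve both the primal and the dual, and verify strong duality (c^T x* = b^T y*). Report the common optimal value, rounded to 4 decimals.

The standard primal-dual pair for 'max c^T x s.t. A x <= b, x >= 0' is:
  Dual:  min b^T y  s.t.  A^T y >= c,  y >= 0.

So the dual LP is:
  minimize  6y1 + 11y2 + 7y3 + 8y4
  subject to:
    y1 + 2y3 + 2y4 >= 1
    y2 + 4y3 + y4 >= 6
    y1, y2, y3, y4 >= 0

Solving the primal: x* = (0, 1.75).
  primal value c^T x* = 10.5.
Solving the dual: y* = (0, 0, 1.5, 0).
  dual value b^T y* = 10.5.
Strong duality: c^T x* = b^T y*. Confirmed.

10.5


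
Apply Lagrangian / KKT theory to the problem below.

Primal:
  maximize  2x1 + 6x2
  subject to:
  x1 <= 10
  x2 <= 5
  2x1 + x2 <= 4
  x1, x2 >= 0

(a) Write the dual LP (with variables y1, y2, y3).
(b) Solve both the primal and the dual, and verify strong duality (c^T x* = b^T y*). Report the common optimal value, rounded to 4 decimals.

The standard primal-dual pair for 'max c^T x s.t. A x <= b, x >= 0' is:
  Dual:  min b^T y  s.t.  A^T y >= c,  y >= 0.

So the dual LP is:
  minimize  10y1 + 5y2 + 4y3
  subject to:
    y1 + 2y3 >= 2
    y2 + y3 >= 6
    y1, y2, y3 >= 0

Solving the primal: x* = (0, 4).
  primal value c^T x* = 24.
Solving the dual: y* = (0, 0, 6).
  dual value b^T y* = 24.
Strong duality: c^T x* = b^T y*. Confirmed.

24


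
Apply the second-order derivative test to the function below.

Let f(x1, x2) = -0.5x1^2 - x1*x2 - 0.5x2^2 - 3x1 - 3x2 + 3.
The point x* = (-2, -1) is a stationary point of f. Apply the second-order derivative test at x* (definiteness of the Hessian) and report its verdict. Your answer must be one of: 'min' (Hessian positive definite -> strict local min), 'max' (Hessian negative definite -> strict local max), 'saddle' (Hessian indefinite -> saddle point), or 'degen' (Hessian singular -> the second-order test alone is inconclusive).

Compute the Hessian H = grad^2 f:
  H = [[-1, -1], [-1, -1]]
Verify stationarity: grad f(x*) = H x* + g = (0, 0).
Eigenvalues of H: -2, 0.
H has a zero eigenvalue (singular; negative semidefinite but not definite), so H is neither positive definite, negative definite, nor indefinite. The second-order test alone is inconclusive -> degen.
(Indeed, f is constant along the null direction of H through x*, so x* is not a strict local extremum.)

degen


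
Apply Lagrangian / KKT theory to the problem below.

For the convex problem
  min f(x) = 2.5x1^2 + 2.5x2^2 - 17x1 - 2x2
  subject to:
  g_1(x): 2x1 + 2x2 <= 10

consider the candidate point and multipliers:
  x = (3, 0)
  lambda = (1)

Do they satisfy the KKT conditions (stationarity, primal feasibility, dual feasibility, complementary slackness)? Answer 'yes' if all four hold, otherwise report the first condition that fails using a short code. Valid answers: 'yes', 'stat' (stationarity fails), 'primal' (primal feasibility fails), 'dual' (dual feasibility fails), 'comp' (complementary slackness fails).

Gradient of f: grad f(x) = Q x + c = (-2, -2)
Constraint values g_i(x) = a_i^T x - b_i:
  g_1((3, 0)) = -4
Stationarity residual: grad f(x) + sum_i lambda_i a_i = (0, 0)
  -> stationarity OK
Primal feasibility (all g_i <= 0): OK
Dual feasibility (all lambda_i >= 0): OK
Complementary slackness (lambda_i * g_i(x) = 0 for all i): FAILS

Verdict: the first failing condition is complementary_slackness -> comp.

comp


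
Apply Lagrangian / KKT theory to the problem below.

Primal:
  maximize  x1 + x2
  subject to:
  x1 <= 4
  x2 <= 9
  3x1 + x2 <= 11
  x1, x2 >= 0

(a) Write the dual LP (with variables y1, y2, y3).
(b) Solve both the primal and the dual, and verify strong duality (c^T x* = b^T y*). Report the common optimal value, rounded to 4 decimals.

The standard primal-dual pair for 'max c^T x s.t. A x <= b, x >= 0' is:
  Dual:  min b^T y  s.t.  A^T y >= c,  y >= 0.

So the dual LP is:
  minimize  4y1 + 9y2 + 11y3
  subject to:
    y1 + 3y3 >= 1
    y2 + y3 >= 1
    y1, y2, y3 >= 0

Solving the primal: x* = (0.6667, 9).
  primal value c^T x* = 9.6667.
Solving the dual: y* = (0, 0.6667, 0.3333).
  dual value b^T y* = 9.6667.
Strong duality: c^T x* = b^T y*. Confirmed.

9.6667


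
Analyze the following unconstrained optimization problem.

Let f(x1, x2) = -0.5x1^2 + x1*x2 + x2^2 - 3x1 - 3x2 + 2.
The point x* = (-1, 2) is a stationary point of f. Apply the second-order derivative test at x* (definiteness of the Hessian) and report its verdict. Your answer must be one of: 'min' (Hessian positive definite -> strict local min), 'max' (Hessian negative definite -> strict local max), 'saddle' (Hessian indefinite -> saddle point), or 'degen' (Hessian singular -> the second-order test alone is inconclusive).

Compute the Hessian H = grad^2 f:
  H = [[-1, 1], [1, 2]]
Verify stationarity: grad f(x*) = H x* + g = (0, 0).
Eigenvalues of H: -1.3028, 2.3028.
Eigenvalues have mixed signs, so H is indefinite -> x* is a saddle point.

saddle


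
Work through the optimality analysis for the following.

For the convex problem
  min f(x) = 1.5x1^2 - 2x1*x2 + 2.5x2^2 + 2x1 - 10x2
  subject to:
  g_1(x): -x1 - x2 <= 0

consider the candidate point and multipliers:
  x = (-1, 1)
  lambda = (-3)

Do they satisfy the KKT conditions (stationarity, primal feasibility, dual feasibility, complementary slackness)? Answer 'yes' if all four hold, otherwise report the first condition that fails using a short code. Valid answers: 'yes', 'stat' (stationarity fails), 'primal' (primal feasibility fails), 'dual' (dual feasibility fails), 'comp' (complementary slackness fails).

Gradient of f: grad f(x) = Q x + c = (-3, -3)
Constraint values g_i(x) = a_i^T x - b_i:
  g_1((-1, 1)) = 0
Stationarity residual: grad f(x) + sum_i lambda_i a_i = (0, 0)
  -> stationarity OK
Primal feasibility (all g_i <= 0): OK
Dual feasibility (all lambda_i >= 0): FAILS
Complementary slackness (lambda_i * g_i(x) = 0 for all i): OK

Verdict: the first failing condition is dual_feasibility -> dual.

dual


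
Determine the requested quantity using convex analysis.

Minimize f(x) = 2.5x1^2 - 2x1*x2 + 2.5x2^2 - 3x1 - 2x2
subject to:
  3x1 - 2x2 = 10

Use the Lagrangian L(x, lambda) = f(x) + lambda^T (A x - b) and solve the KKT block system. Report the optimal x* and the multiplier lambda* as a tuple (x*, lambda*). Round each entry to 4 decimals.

Form the Lagrangian:
  L(x, lambda) = (1/2) x^T Q x + c^T x + lambda^T (A x - b)
Stationarity (grad_x L = 0): Q x + c + A^T lambda = 0.
Primal feasibility: A x = b.

This gives the KKT block system:
  [ Q   A^T ] [ x     ]   [-c ]
  [ A    0  ] [ lambda ] = [ b ]

Solving the linear system:
  x*      = (3.2683, -0.0976)
  lambda* = (-4.5122)
  f(x*)   = 17.7561

x* = (3.2683, -0.0976), lambda* = (-4.5122)


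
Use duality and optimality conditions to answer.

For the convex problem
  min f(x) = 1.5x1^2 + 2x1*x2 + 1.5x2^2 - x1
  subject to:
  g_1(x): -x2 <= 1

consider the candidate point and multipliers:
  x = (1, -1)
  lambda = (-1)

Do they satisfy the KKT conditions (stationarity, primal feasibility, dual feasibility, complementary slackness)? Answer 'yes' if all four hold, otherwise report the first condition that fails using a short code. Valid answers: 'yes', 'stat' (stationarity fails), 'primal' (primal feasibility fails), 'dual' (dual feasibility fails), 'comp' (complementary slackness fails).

Gradient of f: grad f(x) = Q x + c = (0, -1)
Constraint values g_i(x) = a_i^T x - b_i:
  g_1((1, -1)) = 0
Stationarity residual: grad f(x) + sum_i lambda_i a_i = (0, 0)
  -> stationarity OK
Primal feasibility (all g_i <= 0): OK
Dual feasibility (all lambda_i >= 0): FAILS
Complementary slackness (lambda_i * g_i(x) = 0 for all i): OK

Verdict: the first failing condition is dual_feasibility -> dual.

dual


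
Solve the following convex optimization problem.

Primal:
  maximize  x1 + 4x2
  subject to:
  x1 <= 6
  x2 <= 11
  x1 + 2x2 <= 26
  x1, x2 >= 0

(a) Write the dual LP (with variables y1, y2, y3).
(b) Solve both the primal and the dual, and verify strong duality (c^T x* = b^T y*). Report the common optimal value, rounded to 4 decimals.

The standard primal-dual pair for 'max c^T x s.t. A x <= b, x >= 0' is:
  Dual:  min b^T y  s.t.  A^T y >= c,  y >= 0.

So the dual LP is:
  minimize  6y1 + 11y2 + 26y3
  subject to:
    y1 + y3 >= 1
    y2 + 2y3 >= 4
    y1, y2, y3 >= 0

Solving the primal: x* = (4, 11).
  primal value c^T x* = 48.
Solving the dual: y* = (0, 2, 1).
  dual value b^T y* = 48.
Strong duality: c^T x* = b^T y*. Confirmed.

48


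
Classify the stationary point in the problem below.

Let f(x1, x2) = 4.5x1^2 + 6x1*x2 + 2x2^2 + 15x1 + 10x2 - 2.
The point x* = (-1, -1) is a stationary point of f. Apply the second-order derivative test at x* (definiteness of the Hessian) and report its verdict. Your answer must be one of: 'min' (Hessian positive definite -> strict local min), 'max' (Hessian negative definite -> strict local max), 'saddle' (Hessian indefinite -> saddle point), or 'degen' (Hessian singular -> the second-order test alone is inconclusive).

Compute the Hessian H = grad^2 f:
  H = [[9, 6], [6, 4]]
Verify stationarity: grad f(x*) = H x* + g = (0, 0).
Eigenvalues of H: 0, 13.
H has a zero eigenvalue (singular; positive semidefinite but not definite), so H is neither positive definite, negative definite, nor indefinite. The second-order test alone is inconclusive -> degen.
(Indeed, f is constant along the null direction of H through x*, so x* is not a strict local extremum.)

degen


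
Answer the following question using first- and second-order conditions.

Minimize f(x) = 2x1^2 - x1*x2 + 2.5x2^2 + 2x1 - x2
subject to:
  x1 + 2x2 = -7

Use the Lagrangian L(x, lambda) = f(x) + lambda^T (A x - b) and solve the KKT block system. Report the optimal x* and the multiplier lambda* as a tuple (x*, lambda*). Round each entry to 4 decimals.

Form the Lagrangian:
  L(x, lambda) = (1/2) x^T Q x + c^T x + lambda^T (A x - b)
Stationarity (grad_x L = 0): Q x + c + A^T lambda = 0.
Primal feasibility: A x = b.

This gives the KKT block system:
  [ Q   A^T ] [ x     ]   [-c ]
  [ A    0  ] [ lambda ] = [ b ]

Solving the linear system:
  x*      = (-2.36, -2.32)
  lambda* = (5.12)
  f(x*)   = 16.72

x* = (-2.36, -2.32), lambda* = (5.12)


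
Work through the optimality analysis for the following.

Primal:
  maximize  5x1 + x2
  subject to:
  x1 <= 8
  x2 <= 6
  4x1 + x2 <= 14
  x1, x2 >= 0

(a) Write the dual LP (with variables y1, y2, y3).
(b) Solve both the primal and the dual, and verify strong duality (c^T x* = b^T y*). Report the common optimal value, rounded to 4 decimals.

The standard primal-dual pair for 'max c^T x s.t. A x <= b, x >= 0' is:
  Dual:  min b^T y  s.t.  A^T y >= c,  y >= 0.

So the dual LP is:
  minimize  8y1 + 6y2 + 14y3
  subject to:
    y1 + 4y3 >= 5
    y2 + y3 >= 1
    y1, y2, y3 >= 0

Solving the primal: x* = (3.5, 0).
  primal value c^T x* = 17.5.
Solving the dual: y* = (0, 0, 1.25).
  dual value b^T y* = 17.5.
Strong duality: c^T x* = b^T y*. Confirmed.

17.5


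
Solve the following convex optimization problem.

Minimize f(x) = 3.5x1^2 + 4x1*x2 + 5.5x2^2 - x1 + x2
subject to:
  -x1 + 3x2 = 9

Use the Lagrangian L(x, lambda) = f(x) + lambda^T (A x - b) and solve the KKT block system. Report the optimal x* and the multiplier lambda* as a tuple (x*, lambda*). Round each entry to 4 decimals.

Form the Lagrangian:
  L(x, lambda) = (1/2) x^T Q x + c^T x + lambda^T (A x - b)
Stationarity (grad_x L = 0): Q x + c + A^T lambda = 0.
Primal feasibility: A x = b.

This gives the KKT block system:
  [ Q   A^T ] [ x     ]   [-c ]
  [ A    0  ] [ lambda ] = [ b ]

Solving the linear system:
  x*      = (-2.051, 2.3163)
  lambda* = (-6.0918)
  f(x*)   = 29.5969

x* = (-2.051, 2.3163), lambda* = (-6.0918)


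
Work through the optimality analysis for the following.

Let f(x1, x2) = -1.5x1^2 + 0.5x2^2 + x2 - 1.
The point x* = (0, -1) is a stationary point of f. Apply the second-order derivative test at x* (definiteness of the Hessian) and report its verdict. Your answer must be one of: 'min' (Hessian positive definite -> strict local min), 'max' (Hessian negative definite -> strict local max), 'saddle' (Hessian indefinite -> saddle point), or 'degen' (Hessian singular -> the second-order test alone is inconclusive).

Compute the Hessian H = grad^2 f:
  H = [[-3, 0], [0, 1]]
Verify stationarity: grad f(x*) = H x* + g = (0, 0).
Eigenvalues of H: -3, 1.
Eigenvalues have mixed signs, so H is indefinite -> x* is a saddle point.

saddle


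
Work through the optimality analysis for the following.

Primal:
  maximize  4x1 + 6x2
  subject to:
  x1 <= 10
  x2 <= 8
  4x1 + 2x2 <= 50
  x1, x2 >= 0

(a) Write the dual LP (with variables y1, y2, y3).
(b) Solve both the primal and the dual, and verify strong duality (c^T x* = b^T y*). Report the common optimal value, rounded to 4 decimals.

The standard primal-dual pair for 'max c^T x s.t. A x <= b, x >= 0' is:
  Dual:  min b^T y  s.t.  A^T y >= c,  y >= 0.

So the dual LP is:
  minimize  10y1 + 8y2 + 50y3
  subject to:
    y1 + 4y3 >= 4
    y2 + 2y3 >= 6
    y1, y2, y3 >= 0

Solving the primal: x* = (8.5, 8).
  primal value c^T x* = 82.
Solving the dual: y* = (0, 4, 1).
  dual value b^T y* = 82.
Strong duality: c^T x* = b^T y*. Confirmed.

82


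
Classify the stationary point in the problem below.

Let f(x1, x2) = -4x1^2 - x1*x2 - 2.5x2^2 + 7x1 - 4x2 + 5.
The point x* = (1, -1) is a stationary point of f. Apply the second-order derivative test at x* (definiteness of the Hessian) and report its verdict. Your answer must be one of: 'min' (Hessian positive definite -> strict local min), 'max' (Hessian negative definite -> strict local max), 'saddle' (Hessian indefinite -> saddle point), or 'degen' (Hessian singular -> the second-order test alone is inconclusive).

Compute the Hessian H = grad^2 f:
  H = [[-8, -1], [-1, -5]]
Verify stationarity: grad f(x*) = H x* + g = (0, 0).
Eigenvalues of H: -8.3028, -4.6972.
Both eigenvalues < 0, so H is negative definite -> x* is a strict local max.

max


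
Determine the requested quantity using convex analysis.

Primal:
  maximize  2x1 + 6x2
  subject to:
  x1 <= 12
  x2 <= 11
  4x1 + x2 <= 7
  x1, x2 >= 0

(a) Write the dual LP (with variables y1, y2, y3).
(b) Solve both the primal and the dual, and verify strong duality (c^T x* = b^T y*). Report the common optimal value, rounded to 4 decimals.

The standard primal-dual pair for 'max c^T x s.t. A x <= b, x >= 0' is:
  Dual:  min b^T y  s.t.  A^T y >= c,  y >= 0.

So the dual LP is:
  minimize  12y1 + 11y2 + 7y3
  subject to:
    y1 + 4y3 >= 2
    y2 + y3 >= 6
    y1, y2, y3 >= 0

Solving the primal: x* = (0, 7).
  primal value c^T x* = 42.
Solving the dual: y* = (0, 0, 6).
  dual value b^T y* = 42.
Strong duality: c^T x* = b^T y*. Confirmed.

42


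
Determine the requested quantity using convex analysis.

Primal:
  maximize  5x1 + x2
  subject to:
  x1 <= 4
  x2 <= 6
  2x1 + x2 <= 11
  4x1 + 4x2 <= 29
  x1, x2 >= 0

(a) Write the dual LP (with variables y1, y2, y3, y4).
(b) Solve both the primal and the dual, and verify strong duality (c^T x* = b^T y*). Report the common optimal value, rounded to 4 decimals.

The standard primal-dual pair for 'max c^T x s.t. A x <= b, x >= 0' is:
  Dual:  min b^T y  s.t.  A^T y >= c,  y >= 0.

So the dual LP is:
  minimize  4y1 + 6y2 + 11y3 + 29y4
  subject to:
    y1 + 2y3 + 4y4 >= 5
    y2 + y3 + 4y4 >= 1
    y1, y2, y3, y4 >= 0

Solving the primal: x* = (4, 3).
  primal value c^T x* = 23.
Solving the dual: y* = (3, 0, 1, 0).
  dual value b^T y* = 23.
Strong duality: c^T x* = b^T y*. Confirmed.

23


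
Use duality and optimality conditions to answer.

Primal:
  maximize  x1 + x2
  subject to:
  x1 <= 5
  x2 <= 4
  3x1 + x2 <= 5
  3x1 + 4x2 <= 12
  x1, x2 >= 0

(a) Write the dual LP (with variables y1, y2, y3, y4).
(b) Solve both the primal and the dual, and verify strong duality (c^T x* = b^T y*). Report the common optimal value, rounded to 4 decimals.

The standard primal-dual pair for 'max c^T x s.t. A x <= b, x >= 0' is:
  Dual:  min b^T y  s.t.  A^T y >= c,  y >= 0.

So the dual LP is:
  minimize  5y1 + 4y2 + 5y3 + 12y4
  subject to:
    y1 + 3y3 + 3y4 >= 1
    y2 + y3 + 4y4 >= 1
    y1, y2, y3, y4 >= 0

Solving the primal: x* = (0.8889, 2.3333).
  primal value c^T x* = 3.2222.
Solving the dual: y* = (0, 0, 0.1111, 0.2222).
  dual value b^T y* = 3.2222.
Strong duality: c^T x* = b^T y*. Confirmed.

3.2222


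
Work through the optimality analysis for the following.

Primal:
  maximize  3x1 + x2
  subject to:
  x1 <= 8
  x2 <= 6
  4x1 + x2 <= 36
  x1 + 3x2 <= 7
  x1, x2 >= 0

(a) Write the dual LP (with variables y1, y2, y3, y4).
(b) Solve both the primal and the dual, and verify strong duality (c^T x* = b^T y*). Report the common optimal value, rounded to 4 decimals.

The standard primal-dual pair for 'max c^T x s.t. A x <= b, x >= 0' is:
  Dual:  min b^T y  s.t.  A^T y >= c,  y >= 0.

So the dual LP is:
  minimize  8y1 + 6y2 + 36y3 + 7y4
  subject to:
    y1 + 4y3 + y4 >= 3
    y2 + y3 + 3y4 >= 1
    y1, y2, y3, y4 >= 0

Solving the primal: x* = (7, 0).
  primal value c^T x* = 21.
Solving the dual: y* = (0, 0, 0, 3).
  dual value b^T y* = 21.
Strong duality: c^T x* = b^T y*. Confirmed.

21


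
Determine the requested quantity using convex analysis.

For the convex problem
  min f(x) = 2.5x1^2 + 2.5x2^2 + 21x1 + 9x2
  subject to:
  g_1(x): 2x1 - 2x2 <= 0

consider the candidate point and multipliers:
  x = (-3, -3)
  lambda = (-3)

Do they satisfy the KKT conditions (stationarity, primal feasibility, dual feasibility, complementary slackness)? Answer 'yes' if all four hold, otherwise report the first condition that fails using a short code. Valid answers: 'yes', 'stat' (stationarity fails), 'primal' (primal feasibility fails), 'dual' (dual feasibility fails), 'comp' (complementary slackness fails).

Gradient of f: grad f(x) = Q x + c = (6, -6)
Constraint values g_i(x) = a_i^T x - b_i:
  g_1((-3, -3)) = 0
Stationarity residual: grad f(x) + sum_i lambda_i a_i = (0, 0)
  -> stationarity OK
Primal feasibility (all g_i <= 0): OK
Dual feasibility (all lambda_i >= 0): FAILS
Complementary slackness (lambda_i * g_i(x) = 0 for all i): OK

Verdict: the first failing condition is dual_feasibility -> dual.

dual


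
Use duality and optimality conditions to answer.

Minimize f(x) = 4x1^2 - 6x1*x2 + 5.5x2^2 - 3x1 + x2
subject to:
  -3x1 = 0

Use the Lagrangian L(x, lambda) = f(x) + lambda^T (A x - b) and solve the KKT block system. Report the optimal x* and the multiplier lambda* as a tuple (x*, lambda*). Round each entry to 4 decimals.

Form the Lagrangian:
  L(x, lambda) = (1/2) x^T Q x + c^T x + lambda^T (A x - b)
Stationarity (grad_x L = 0): Q x + c + A^T lambda = 0.
Primal feasibility: A x = b.

This gives the KKT block system:
  [ Q   A^T ] [ x     ]   [-c ]
  [ A    0  ] [ lambda ] = [ b ]

Solving the linear system:
  x*      = (0, -0.0909)
  lambda* = (-0.8182)
  f(x*)   = -0.0455

x* = (0, -0.0909), lambda* = (-0.8182)


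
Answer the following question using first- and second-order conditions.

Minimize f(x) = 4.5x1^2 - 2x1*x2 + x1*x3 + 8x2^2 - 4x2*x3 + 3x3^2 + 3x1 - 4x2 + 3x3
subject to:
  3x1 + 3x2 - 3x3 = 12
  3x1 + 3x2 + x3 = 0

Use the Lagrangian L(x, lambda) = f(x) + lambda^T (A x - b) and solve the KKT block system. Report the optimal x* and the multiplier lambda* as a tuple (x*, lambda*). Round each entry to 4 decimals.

Form the Lagrangian:
  L(x, lambda) = (1/2) x^T Q x + c^T x + lambda^T (A x - b)
Stationarity (grad_x L = 0): Q x + c + A^T lambda = 0.
Primal feasibility: A x = b.

This gives the KKT block system:
  [ Q   A^T ] [ x     ]   [-c ]
  [ A    0  ] [ lambda ] = [ b ]

Solving the linear system:
  x*      = (0.8966, 0.1034, -3)
  lambda* = (-4.2845, 1.6638)
  f(x*)   = 22.3448

x* = (0.8966, 0.1034, -3), lambda* = (-4.2845, 1.6638)


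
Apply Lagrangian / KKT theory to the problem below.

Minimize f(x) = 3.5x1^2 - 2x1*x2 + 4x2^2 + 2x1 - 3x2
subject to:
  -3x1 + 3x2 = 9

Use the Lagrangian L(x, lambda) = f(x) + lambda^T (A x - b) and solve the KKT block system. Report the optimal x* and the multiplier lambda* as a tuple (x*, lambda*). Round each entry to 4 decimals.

Form the Lagrangian:
  L(x, lambda) = (1/2) x^T Q x + c^T x + lambda^T (A x - b)
Stationarity (grad_x L = 0): Q x + c + A^T lambda = 0.
Primal feasibility: A x = b.

This gives the KKT block system:
  [ Q   A^T ] [ x     ]   [-c ]
  [ A    0  ] [ lambda ] = [ b ]

Solving the linear system:
  x*      = (-1.5455, 1.4545)
  lambda* = (-3.9091)
  f(x*)   = 13.8636

x* = (-1.5455, 1.4545), lambda* = (-3.9091)


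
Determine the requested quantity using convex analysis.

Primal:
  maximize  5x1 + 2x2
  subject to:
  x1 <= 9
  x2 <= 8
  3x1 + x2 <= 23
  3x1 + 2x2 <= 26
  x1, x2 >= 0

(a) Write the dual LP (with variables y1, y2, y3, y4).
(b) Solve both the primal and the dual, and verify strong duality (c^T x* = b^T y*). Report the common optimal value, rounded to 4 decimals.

The standard primal-dual pair for 'max c^T x s.t. A x <= b, x >= 0' is:
  Dual:  min b^T y  s.t.  A^T y >= c,  y >= 0.

So the dual LP is:
  minimize  9y1 + 8y2 + 23y3 + 26y4
  subject to:
    y1 + 3y3 + 3y4 >= 5
    y2 + y3 + 2y4 >= 2
    y1, y2, y3, y4 >= 0

Solving the primal: x* = (6.6667, 3).
  primal value c^T x* = 39.3333.
Solving the dual: y* = (0, 0, 1.3333, 0.3333).
  dual value b^T y* = 39.3333.
Strong duality: c^T x* = b^T y*. Confirmed.

39.3333


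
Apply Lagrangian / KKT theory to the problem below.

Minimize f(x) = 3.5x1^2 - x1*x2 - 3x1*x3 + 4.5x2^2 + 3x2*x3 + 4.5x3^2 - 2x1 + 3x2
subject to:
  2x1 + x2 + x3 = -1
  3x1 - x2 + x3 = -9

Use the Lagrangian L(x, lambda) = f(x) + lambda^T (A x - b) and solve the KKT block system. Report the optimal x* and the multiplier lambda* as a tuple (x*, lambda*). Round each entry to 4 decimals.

Form the Lagrangian:
  L(x, lambda) = (1/2) x^T Q x + c^T x + lambda^T (A x - b)
Stationarity (grad_x L = 0): Q x + c + A^T lambda = 0.
Primal feasibility: A x = b.

This gives the KKT block system:
  [ Q   A^T ] [ x     ]   [-c ]
  [ A    0  ] [ lambda ] = [ b ]

Solving the linear system:
  x*      = (-1.4375, 3.2812, -1.4062)
  lambda* = (-15.625, 14.125)
  f(x*)   = 62.1094

x* = (-1.4375, 3.2812, -1.4062), lambda* = (-15.625, 14.125)


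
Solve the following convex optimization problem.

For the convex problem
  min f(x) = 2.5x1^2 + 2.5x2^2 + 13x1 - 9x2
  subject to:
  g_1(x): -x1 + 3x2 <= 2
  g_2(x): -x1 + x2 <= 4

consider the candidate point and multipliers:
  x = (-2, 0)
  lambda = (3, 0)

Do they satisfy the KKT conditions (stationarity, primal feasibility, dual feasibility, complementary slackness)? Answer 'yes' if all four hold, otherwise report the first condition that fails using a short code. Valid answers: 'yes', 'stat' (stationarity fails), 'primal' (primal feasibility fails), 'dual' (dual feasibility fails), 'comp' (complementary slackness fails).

Gradient of f: grad f(x) = Q x + c = (3, -9)
Constraint values g_i(x) = a_i^T x - b_i:
  g_1((-2, 0)) = 0
  g_2((-2, 0)) = -2
Stationarity residual: grad f(x) + sum_i lambda_i a_i = (0, 0)
  -> stationarity OK
Primal feasibility (all g_i <= 0): OK
Dual feasibility (all lambda_i >= 0): OK
Complementary slackness (lambda_i * g_i(x) = 0 for all i): OK

Verdict: yes, KKT holds.

yes


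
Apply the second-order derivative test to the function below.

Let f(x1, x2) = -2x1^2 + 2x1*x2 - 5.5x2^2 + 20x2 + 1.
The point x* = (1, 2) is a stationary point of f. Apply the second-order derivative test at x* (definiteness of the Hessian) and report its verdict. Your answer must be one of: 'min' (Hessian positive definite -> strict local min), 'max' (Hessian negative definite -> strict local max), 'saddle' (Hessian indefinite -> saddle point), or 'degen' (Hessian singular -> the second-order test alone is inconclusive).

Compute the Hessian H = grad^2 f:
  H = [[-4, 2], [2, -11]]
Verify stationarity: grad f(x*) = H x* + g = (0, 0).
Eigenvalues of H: -11.5311, -3.4689.
Both eigenvalues < 0, so H is negative definite -> x* is a strict local max.

max


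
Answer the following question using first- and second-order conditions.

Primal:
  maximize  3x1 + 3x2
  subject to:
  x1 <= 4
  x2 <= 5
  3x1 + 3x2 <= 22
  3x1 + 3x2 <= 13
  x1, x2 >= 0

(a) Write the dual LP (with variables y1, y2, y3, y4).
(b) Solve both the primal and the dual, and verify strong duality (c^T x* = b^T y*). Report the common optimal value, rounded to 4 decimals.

The standard primal-dual pair for 'max c^T x s.t. A x <= b, x >= 0' is:
  Dual:  min b^T y  s.t.  A^T y >= c,  y >= 0.

So the dual LP is:
  minimize  4y1 + 5y2 + 22y3 + 13y4
  subject to:
    y1 + 3y3 + 3y4 >= 3
    y2 + 3y3 + 3y4 >= 3
    y1, y2, y3, y4 >= 0

Solving the primal: x* = (0, 4.3333).
  primal value c^T x* = 13.
Solving the dual: y* = (0, 0, 0, 1).
  dual value b^T y* = 13.
Strong duality: c^T x* = b^T y*. Confirmed.

13


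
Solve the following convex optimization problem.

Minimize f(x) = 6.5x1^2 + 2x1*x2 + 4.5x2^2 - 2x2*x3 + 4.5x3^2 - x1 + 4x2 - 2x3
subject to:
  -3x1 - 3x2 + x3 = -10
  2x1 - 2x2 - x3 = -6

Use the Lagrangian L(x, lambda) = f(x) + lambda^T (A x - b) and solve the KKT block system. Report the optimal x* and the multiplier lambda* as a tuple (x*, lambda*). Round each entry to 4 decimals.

Form the Lagrangian:
  L(x, lambda) = (1/2) x^T Q x + c^T x + lambda^T (A x - b)
Stationarity (grad_x L = 0): Q x + c + A^T lambda = 0.
Primal feasibility: A x = b.

This gives the KKT block system:
  [ Q   A^T ] [ x     ]   [-c ]
  [ A    0  ] [ lambda ] = [ b ]

Solving the linear system:
  x*      = (0.4542, 3.1092, 0.69)
  lambda* = (7.1055, 5.0971)
  f(x*)   = 56.1203

x* = (0.4542, 3.1092, 0.69), lambda* = (7.1055, 5.0971)


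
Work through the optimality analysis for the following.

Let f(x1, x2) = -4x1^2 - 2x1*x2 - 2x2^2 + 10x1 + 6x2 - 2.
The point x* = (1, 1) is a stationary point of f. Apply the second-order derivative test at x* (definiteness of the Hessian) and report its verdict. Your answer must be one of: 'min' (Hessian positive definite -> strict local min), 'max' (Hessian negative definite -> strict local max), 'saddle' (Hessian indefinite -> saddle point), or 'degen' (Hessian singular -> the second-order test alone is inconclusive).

Compute the Hessian H = grad^2 f:
  H = [[-8, -2], [-2, -4]]
Verify stationarity: grad f(x*) = H x* + g = (0, 0).
Eigenvalues of H: -8.8284, -3.1716.
Both eigenvalues < 0, so H is negative definite -> x* is a strict local max.

max


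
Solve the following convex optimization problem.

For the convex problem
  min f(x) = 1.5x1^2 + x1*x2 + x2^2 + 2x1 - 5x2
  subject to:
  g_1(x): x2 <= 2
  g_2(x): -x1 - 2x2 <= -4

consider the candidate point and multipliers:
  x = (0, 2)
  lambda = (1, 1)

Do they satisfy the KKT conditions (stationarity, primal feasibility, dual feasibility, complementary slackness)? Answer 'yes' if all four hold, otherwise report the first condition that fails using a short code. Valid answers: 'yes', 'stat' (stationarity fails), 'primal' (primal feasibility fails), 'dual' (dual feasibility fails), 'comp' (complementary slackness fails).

Gradient of f: grad f(x) = Q x + c = (4, -1)
Constraint values g_i(x) = a_i^T x - b_i:
  g_1((0, 2)) = 0
  g_2((0, 2)) = 0
Stationarity residual: grad f(x) + sum_i lambda_i a_i = (3, -2)
  -> stationarity FAILS
Primal feasibility (all g_i <= 0): OK
Dual feasibility (all lambda_i >= 0): OK
Complementary slackness (lambda_i * g_i(x) = 0 for all i): OK

Verdict: the first failing condition is stationarity -> stat.

stat


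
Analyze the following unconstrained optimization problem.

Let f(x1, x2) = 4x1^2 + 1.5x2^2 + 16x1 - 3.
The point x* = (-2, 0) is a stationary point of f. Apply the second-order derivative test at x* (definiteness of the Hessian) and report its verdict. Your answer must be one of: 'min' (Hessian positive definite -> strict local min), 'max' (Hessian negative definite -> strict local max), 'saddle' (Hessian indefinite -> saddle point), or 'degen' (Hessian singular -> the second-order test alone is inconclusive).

Compute the Hessian H = grad^2 f:
  H = [[8, 0], [0, 3]]
Verify stationarity: grad f(x*) = H x* + g = (0, 0).
Eigenvalues of H: 3, 8.
Both eigenvalues > 0, so H is positive definite -> x* is a strict local min.

min


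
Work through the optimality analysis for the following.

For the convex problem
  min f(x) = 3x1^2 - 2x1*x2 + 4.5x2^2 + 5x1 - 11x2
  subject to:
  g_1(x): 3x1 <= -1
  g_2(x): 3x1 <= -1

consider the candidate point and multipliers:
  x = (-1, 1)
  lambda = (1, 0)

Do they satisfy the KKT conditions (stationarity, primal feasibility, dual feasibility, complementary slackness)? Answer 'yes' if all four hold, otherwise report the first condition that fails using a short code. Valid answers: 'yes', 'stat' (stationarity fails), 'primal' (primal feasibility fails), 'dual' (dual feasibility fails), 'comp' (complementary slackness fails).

Gradient of f: grad f(x) = Q x + c = (-3, 0)
Constraint values g_i(x) = a_i^T x - b_i:
  g_1((-1, 1)) = -2
  g_2((-1, 1)) = -2
Stationarity residual: grad f(x) + sum_i lambda_i a_i = (0, 0)
  -> stationarity OK
Primal feasibility (all g_i <= 0): OK
Dual feasibility (all lambda_i >= 0): OK
Complementary slackness (lambda_i * g_i(x) = 0 for all i): FAILS

Verdict: the first failing condition is complementary_slackness -> comp.

comp


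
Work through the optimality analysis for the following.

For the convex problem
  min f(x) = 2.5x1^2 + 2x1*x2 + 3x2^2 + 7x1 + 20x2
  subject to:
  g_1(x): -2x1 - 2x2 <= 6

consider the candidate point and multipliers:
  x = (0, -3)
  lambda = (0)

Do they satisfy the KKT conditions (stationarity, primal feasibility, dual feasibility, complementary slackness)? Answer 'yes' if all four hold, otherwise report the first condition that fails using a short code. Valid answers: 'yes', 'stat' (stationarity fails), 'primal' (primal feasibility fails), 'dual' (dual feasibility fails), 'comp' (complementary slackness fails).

Gradient of f: grad f(x) = Q x + c = (1, 2)
Constraint values g_i(x) = a_i^T x - b_i:
  g_1((0, -3)) = 0
Stationarity residual: grad f(x) + sum_i lambda_i a_i = (1, 2)
  -> stationarity FAILS
Primal feasibility (all g_i <= 0): OK
Dual feasibility (all lambda_i >= 0): OK
Complementary slackness (lambda_i * g_i(x) = 0 for all i): OK

Verdict: the first failing condition is stationarity -> stat.

stat


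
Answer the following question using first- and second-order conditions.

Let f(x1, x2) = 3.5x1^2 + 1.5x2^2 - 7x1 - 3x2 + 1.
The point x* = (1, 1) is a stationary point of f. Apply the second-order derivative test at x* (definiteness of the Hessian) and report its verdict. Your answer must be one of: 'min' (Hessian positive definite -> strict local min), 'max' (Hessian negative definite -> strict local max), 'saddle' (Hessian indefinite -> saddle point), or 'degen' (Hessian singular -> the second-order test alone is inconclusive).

Compute the Hessian H = grad^2 f:
  H = [[7, 0], [0, 3]]
Verify stationarity: grad f(x*) = H x* + g = (0, 0).
Eigenvalues of H: 3, 7.
Both eigenvalues > 0, so H is positive definite -> x* is a strict local min.

min


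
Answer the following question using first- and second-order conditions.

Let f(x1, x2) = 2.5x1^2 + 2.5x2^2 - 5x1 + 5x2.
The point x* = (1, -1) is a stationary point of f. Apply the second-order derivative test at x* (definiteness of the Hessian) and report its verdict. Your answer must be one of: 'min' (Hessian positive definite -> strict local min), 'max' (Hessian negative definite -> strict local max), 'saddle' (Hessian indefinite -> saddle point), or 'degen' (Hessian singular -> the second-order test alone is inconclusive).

Compute the Hessian H = grad^2 f:
  H = [[5, 0], [0, 5]]
Verify stationarity: grad f(x*) = H x* + g = (0, 0).
Eigenvalues of H: 5, 5.
Both eigenvalues > 0, so H is positive definite -> x* is a strict local min.

min


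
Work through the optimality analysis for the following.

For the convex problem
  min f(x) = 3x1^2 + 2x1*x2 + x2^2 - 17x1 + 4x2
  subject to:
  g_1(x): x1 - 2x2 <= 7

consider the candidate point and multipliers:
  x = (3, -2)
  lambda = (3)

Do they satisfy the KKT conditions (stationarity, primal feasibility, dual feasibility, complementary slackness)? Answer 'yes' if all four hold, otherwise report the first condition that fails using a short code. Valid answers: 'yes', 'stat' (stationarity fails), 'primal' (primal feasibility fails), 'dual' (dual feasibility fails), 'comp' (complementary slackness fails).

Gradient of f: grad f(x) = Q x + c = (-3, 6)
Constraint values g_i(x) = a_i^T x - b_i:
  g_1((3, -2)) = 0
Stationarity residual: grad f(x) + sum_i lambda_i a_i = (0, 0)
  -> stationarity OK
Primal feasibility (all g_i <= 0): OK
Dual feasibility (all lambda_i >= 0): OK
Complementary slackness (lambda_i * g_i(x) = 0 for all i): OK

Verdict: yes, KKT holds.

yes


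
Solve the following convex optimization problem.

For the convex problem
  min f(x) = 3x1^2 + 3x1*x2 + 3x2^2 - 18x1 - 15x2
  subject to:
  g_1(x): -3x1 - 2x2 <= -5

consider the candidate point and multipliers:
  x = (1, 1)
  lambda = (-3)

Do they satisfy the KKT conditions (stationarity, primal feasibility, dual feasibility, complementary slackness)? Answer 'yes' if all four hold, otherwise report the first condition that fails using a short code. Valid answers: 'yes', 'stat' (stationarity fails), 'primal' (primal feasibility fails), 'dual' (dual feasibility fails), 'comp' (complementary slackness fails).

Gradient of f: grad f(x) = Q x + c = (-9, -6)
Constraint values g_i(x) = a_i^T x - b_i:
  g_1((1, 1)) = 0
Stationarity residual: grad f(x) + sum_i lambda_i a_i = (0, 0)
  -> stationarity OK
Primal feasibility (all g_i <= 0): OK
Dual feasibility (all lambda_i >= 0): FAILS
Complementary slackness (lambda_i * g_i(x) = 0 for all i): OK

Verdict: the first failing condition is dual_feasibility -> dual.

dual


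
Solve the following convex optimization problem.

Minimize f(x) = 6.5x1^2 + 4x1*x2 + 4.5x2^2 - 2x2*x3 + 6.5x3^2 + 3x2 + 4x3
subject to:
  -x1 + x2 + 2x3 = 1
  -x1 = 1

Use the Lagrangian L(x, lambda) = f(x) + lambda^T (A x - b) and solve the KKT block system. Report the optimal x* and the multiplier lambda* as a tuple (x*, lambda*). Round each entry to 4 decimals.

Form the Lagrangian:
  L(x, lambda) = (1/2) x^T Q x + c^T x + lambda^T (A x - b)
Stationarity (grad_x L = 0): Q x + c + A^T lambda = 0.
Primal feasibility: A x = b.

This gives the KKT block system:
  [ Q   A^T ] [ x     ]   [-c ]
  [ A    0  ] [ lambda ] = [ b ]

Solving the linear system:
  x*      = (-1, 0.2105, -0.1053)
  lambda* = (-1.1053, -11.0526)
  f(x*)   = 6.1842

x* = (-1, 0.2105, -0.1053), lambda* = (-1.1053, -11.0526)
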